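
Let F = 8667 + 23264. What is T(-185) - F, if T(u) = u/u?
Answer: -31930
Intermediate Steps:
T(u) = 1
F = 31931
T(-185) - F = 1 - 1*31931 = 1 - 31931 = -31930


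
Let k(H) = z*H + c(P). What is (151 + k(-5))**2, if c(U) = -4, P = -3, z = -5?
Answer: 29584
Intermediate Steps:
k(H) = -4 - 5*H (k(H) = -5*H - 4 = -4 - 5*H)
(151 + k(-5))**2 = (151 + (-4 - 5*(-5)))**2 = (151 + (-4 + 25))**2 = (151 + 21)**2 = 172**2 = 29584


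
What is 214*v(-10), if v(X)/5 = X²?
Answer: 107000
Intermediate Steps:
v(X) = 5*X²
214*v(-10) = 214*(5*(-10)²) = 214*(5*100) = 214*500 = 107000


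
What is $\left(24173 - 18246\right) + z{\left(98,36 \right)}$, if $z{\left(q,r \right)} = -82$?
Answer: $5845$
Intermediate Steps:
$\left(24173 - 18246\right) + z{\left(98,36 \right)} = \left(24173 - 18246\right) - 82 = 5927 - 82 = 5845$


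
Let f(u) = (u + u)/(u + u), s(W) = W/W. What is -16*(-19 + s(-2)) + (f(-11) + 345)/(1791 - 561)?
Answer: 177293/615 ≈ 288.28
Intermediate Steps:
s(W) = 1
f(u) = 1 (f(u) = (2*u)/((2*u)) = (2*u)*(1/(2*u)) = 1)
-16*(-19 + s(-2)) + (f(-11) + 345)/(1791 - 561) = -16*(-19 + 1) + (1 + 345)/(1791 - 561) = -16*(-18) + 346/1230 = 288 + 346*(1/1230) = 288 + 173/615 = 177293/615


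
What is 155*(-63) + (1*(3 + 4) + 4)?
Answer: -9754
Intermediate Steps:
155*(-63) + (1*(3 + 4) + 4) = -9765 + (1*7 + 4) = -9765 + (7 + 4) = -9765 + 11 = -9754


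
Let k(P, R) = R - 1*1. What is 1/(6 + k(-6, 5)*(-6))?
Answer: -1/18 ≈ -0.055556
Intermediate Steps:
k(P, R) = -1 + R (k(P, R) = R - 1 = -1 + R)
1/(6 + k(-6, 5)*(-6)) = 1/(6 + (-1 + 5)*(-6)) = 1/(6 + 4*(-6)) = 1/(6 - 24) = 1/(-18) = -1/18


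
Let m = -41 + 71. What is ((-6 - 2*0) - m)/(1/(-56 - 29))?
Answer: 3060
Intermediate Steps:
m = 30
((-6 - 2*0) - m)/(1/(-56 - 29)) = ((-6 - 2*0) - 1*30)/(1/(-56 - 29)) = ((-6 + 0) - 30)/(1/(-85)) = (-6 - 30)/(-1/85) = -36*(-85) = 3060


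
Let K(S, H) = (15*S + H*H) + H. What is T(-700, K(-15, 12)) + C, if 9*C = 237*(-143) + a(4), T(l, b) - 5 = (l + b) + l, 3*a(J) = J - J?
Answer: -15689/3 ≈ -5229.7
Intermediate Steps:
K(S, H) = H + H² + 15*S (K(S, H) = (15*S + H²) + H = (H² + 15*S) + H = H + H² + 15*S)
a(J) = 0 (a(J) = (J - J)/3 = (⅓)*0 = 0)
T(l, b) = 5 + b + 2*l (T(l, b) = 5 + ((l + b) + l) = 5 + ((b + l) + l) = 5 + (b + 2*l) = 5 + b + 2*l)
C = -11297/3 (C = (237*(-143) + 0)/9 = (-33891 + 0)/9 = (⅑)*(-33891) = -11297/3 ≈ -3765.7)
T(-700, K(-15, 12)) + C = (5 + (12 + 12² + 15*(-15)) + 2*(-700)) - 11297/3 = (5 + (12 + 144 - 225) - 1400) - 11297/3 = (5 - 69 - 1400) - 11297/3 = -1464 - 11297/3 = -15689/3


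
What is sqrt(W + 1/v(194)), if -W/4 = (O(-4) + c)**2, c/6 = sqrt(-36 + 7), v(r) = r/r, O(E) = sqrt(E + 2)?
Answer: sqrt(4185 + 48*sqrt(58)) ≈ 67.458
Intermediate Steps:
O(E) = sqrt(2 + E)
v(r) = 1
c = 6*I*sqrt(29) (c = 6*sqrt(-36 + 7) = 6*sqrt(-29) = 6*(I*sqrt(29)) = 6*I*sqrt(29) ≈ 32.311*I)
W = -4*(I*sqrt(2) + 6*I*sqrt(29))**2 (W = -4*(sqrt(2 - 4) + 6*I*sqrt(29))**2 = -4*(sqrt(-2) + 6*I*sqrt(29))**2 = -4*(I*sqrt(2) + 6*I*sqrt(29))**2 ≈ 4549.6)
sqrt(W + 1/v(194)) = sqrt((4184 + 48*sqrt(58)) + 1/1) = sqrt((4184 + 48*sqrt(58)) + 1) = sqrt(4185 + 48*sqrt(58))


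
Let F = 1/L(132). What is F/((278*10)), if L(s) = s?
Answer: 1/366960 ≈ 2.7251e-6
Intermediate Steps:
F = 1/132 ≈ 0.0075758
F/((278*10)) = 1/(132*((278*10))) = (1/132)/2780 = (1/132)*(1/2780) = 1/366960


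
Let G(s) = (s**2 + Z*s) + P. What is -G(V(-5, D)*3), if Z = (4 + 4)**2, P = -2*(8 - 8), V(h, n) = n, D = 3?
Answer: -657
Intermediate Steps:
P = 0 (P = -2*0 = 0)
Z = 64 (Z = 8**2 = 64)
G(s) = s**2 + 64*s (G(s) = (s**2 + 64*s) + 0 = s**2 + 64*s)
-G(V(-5, D)*3) = -3*3*(64 + 3*3) = -9*(64 + 9) = -9*73 = -1*657 = -657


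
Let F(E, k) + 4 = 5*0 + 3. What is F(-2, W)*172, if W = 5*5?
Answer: -172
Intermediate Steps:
W = 25
F(E, k) = -1 (F(E, k) = -4 + (5*0 + 3) = -4 + (0 + 3) = -4 + 3 = -1)
F(-2, W)*172 = -1*172 = -172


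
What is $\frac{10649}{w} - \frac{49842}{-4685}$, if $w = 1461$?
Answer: $\frac{122709727}{6844785} \approx 17.927$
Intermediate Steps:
$\frac{10649}{w} - \frac{49842}{-4685} = \frac{10649}{1461} - \frac{49842}{-4685} = 10649 \cdot \frac{1}{1461} - - \frac{49842}{4685} = \frac{10649}{1461} + \frac{49842}{4685} = \frac{122709727}{6844785}$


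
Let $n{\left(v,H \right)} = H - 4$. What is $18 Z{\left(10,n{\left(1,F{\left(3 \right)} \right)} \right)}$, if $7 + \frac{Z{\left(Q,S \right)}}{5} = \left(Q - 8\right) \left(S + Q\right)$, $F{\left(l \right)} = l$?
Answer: $990$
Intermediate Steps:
$n{\left(v,H \right)} = -4 + H$ ($n{\left(v,H \right)} = H - 4 = -4 + H$)
$Z{\left(Q,S \right)} = -35 + 5 \left(-8 + Q\right) \left(Q + S\right)$ ($Z{\left(Q,S \right)} = -35 + 5 \left(Q - 8\right) \left(S + Q\right) = -35 + 5 \left(-8 + Q\right) \left(Q + S\right)$)
$18 Z{\left(10,n{\left(1,F{\left(3 \right)} \right)} \right)} = 18 \left(-35 - 400 - 40 \left(-4 + 3\right) + 5 \cdot 10^{2} + 5 \cdot 10 \left(-4 + 3\right)\right) = 18 \left(-35 - 400 - -40 + 5 \cdot 100 + 5 \cdot 10 \left(-1\right)\right) = 18 \left(-35 - 400 + 40 + 500 - 50\right) = 18 \cdot 55 = 990$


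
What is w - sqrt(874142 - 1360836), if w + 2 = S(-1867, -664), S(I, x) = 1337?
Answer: 1335 - I*sqrt(486694) ≈ 1335.0 - 697.63*I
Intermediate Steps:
w = 1335 (w = -2 + 1337 = 1335)
w - sqrt(874142 - 1360836) = 1335 - sqrt(874142 - 1360836) = 1335 - sqrt(-486694) = 1335 - I*sqrt(486694)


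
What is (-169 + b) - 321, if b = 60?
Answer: -430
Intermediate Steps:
(-169 + b) - 321 = (-169 + 60) - 321 = -109 - 321 = -430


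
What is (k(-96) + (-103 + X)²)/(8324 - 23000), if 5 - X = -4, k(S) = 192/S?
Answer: -4417/7338 ≈ -0.60194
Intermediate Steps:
X = 9 (X = 5 - 1*(-4) = 5 + 4 = 9)
(k(-96) + (-103 + X)²)/(8324 - 23000) = (192/(-96) + (-103 + 9)²)/(8324 - 23000) = (192*(-1/96) + (-94)²)/(-14676) = (-2 + 8836)*(-1/14676) = 8834*(-1/14676) = -4417/7338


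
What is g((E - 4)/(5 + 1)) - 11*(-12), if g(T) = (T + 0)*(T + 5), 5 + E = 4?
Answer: 4627/36 ≈ 128.53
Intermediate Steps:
E = -1 (E = -5 + 4 = -1)
g(T) = T*(5 + T)
g((E - 4)/(5 + 1)) - 11*(-12) = ((-1 - 4)/(5 + 1))*(5 + (-1 - 4)/(5 + 1)) - 11*(-12) = (-5/6)*(5 - 5/6) + 132 = (-5*⅙)*(5 - 5*⅙) + 132 = -5*(5 - ⅚)/6 + 132 = -⅚*25/6 + 132 = -125/36 + 132 = 4627/36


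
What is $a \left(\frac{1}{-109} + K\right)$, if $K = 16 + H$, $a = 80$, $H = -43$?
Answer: $- \frac{235520}{109} \approx -2160.7$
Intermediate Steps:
$K = -27$ ($K = 16 - 43 = -27$)
$a \left(\frac{1}{-109} + K\right) = 80 \left(\frac{1}{-109} - 27\right) = 80 \left(- \frac{1}{109} - 27\right) = 80 \left(- \frac{2944}{109}\right) = - \frac{235520}{109}$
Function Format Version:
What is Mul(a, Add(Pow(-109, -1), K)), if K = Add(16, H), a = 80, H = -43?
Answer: Rational(-235520, 109) ≈ -2160.7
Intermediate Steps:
K = -27 (K = Add(16, -43) = -27)
Mul(a, Add(Pow(-109, -1), K)) = Mul(80, Add(Pow(-109, -1), -27)) = Mul(80, Add(Rational(-1, 109), -27)) = Mul(80, Rational(-2944, 109)) = Rational(-235520, 109)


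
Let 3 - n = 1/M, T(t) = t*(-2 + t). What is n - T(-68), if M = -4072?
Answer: -19370503/4072 ≈ -4757.0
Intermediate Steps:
n = 12217/4072 (n = 3 - 1/(-4072) = 3 - 1*(-1/4072) = 3 + 1/4072 = 12217/4072 ≈ 3.0002)
n - T(-68) = 12217/4072 - (-68)*(-2 - 68) = 12217/4072 - (-68)*(-70) = 12217/4072 - 1*4760 = 12217/4072 - 4760 = -19370503/4072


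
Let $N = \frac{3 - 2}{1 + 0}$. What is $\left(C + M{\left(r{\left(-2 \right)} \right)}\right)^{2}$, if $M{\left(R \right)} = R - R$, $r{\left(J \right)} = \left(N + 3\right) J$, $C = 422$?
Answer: $178084$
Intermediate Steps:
$N = 1$ ($N = 1 \cdot 1^{-1} = 1 \cdot 1 = 1$)
$r{\left(J \right)} = 4 J$ ($r{\left(J \right)} = \left(1 + 3\right) J = 4 J$)
$M{\left(R \right)} = 0$
$\left(C + M{\left(r{\left(-2 \right)} \right)}\right)^{2} = \left(422 + 0\right)^{2} = 422^{2} = 178084$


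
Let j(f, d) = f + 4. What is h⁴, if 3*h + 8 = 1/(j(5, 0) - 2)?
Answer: 9150625/194481 ≈ 47.052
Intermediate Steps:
j(f, d) = 4 + f
h = -55/21 (h = -8/3 + 1/(3*((4 + 5) - 2)) = -8/3 + 1/(3*(9 - 2)) = -8/3 + (⅓)/7 = -8/3 + (⅓)*(⅐) = -8/3 + 1/21 = -55/21 ≈ -2.6190)
h⁴ = (-55/21)⁴ = 9150625/194481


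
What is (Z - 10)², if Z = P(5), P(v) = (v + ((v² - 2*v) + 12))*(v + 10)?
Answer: 220900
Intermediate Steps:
P(v) = (10 + v)*(12 + v² - v) (P(v) = (v + (12 + v² - 2*v))*(10 + v) = (12 + v² - v)*(10 + v) = (10 + v)*(12 + v² - v))
Z = 480 (Z = 120 + 5³ + 2*5 + 9*5² = 120 + 125 + 10 + 9*25 = 120 + 125 + 10 + 225 = 480)
(Z - 10)² = (480 - 10)² = 470² = 220900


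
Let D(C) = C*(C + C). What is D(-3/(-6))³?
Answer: ⅛ ≈ 0.12500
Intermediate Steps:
D(C) = 2*C² (D(C) = C*(2*C) = 2*C²)
D(-3/(-6))³ = (2*(-3/(-6))²)³ = (2*(-3*(-⅙))²)³ = (2*(½)²)³ = (2*(¼))³ = (½)³ = ⅛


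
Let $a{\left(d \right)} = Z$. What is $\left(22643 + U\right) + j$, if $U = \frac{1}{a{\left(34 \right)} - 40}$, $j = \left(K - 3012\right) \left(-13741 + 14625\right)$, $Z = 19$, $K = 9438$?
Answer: $\frac{119767766}{21} \approx 5.7032 \cdot 10^{6}$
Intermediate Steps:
$j = 5680584$ ($j = \left(9438 - 3012\right) \left(-13741 + 14625\right) = 6426 \cdot 884 = 5680584$)
$a{\left(d \right)} = 19$
$U = - \frac{1}{21}$ ($U = \frac{1}{19 - 40} = \frac{1}{-21} = - \frac{1}{21} \approx -0.047619$)
$\left(22643 + U\right) + j = \left(22643 - \frac{1}{21}\right) + 5680584 = \frac{475502}{21} + 5680584 = \frac{119767766}{21}$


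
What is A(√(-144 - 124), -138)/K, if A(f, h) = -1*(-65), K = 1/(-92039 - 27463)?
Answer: -7767630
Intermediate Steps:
K = -1/119502 (K = 1/(-119502) = -1/119502 ≈ -8.3681e-6)
A(f, h) = 65
A(√(-144 - 124), -138)/K = 65/(-1/119502) = 65*(-119502) = -7767630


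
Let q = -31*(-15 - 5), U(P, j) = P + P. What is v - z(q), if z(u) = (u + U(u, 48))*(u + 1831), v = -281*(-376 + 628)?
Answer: -4629672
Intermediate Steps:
U(P, j) = 2*P
v = -70812 (v = -281*252 = -70812)
q = 620 (q = -31*(-20) = 620)
z(u) = 3*u*(1831 + u) (z(u) = (u + 2*u)*(u + 1831) = (3*u)*(1831 + u) = 3*u*(1831 + u))
v - z(q) = -70812 - 3*620*(1831 + 620) = -70812 - 3*620*2451 = -70812 - 1*4558860 = -70812 - 4558860 = -4629672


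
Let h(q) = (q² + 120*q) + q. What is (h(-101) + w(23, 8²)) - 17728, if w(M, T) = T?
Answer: -19684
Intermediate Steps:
h(q) = q² + 121*q
(h(-101) + w(23, 8²)) - 17728 = (-101*(121 - 101) + 8²) - 17728 = (-101*20 + 64) - 17728 = (-2020 + 64) - 17728 = -1956 - 17728 = -19684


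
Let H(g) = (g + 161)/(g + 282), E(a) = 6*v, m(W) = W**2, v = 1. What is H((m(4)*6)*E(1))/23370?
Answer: 67/1822860 ≈ 3.6755e-5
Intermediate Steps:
E(a) = 6 (E(a) = 6*1 = 6)
H(g) = (161 + g)/(282 + g)
H((m(4)*6)*E(1))/23370 = ((161 + (4**2*6)*6)/(282 + (4**2*6)*6))/23370 = ((161 + (16*6)*6)/(282 + (16*6)*6))*(1/23370) = ((161 + 96*6)/(282 + 96*6))*(1/23370) = ((161 + 576)/(282 + 576))*(1/23370) = (737/858)*(1/23370) = ((1/858)*737)*(1/23370) = (67/78)*(1/23370) = 67/1822860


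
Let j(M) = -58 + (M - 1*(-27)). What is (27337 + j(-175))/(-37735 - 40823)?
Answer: -27131/78558 ≈ -0.34536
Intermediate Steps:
j(M) = -31 + M (j(M) = -58 + (M + 27) = -58 + (27 + M) = -31 + M)
(27337 + j(-175))/(-37735 - 40823) = (27337 + (-31 - 175))/(-37735 - 40823) = (27337 - 206)/(-78558) = 27131*(-1/78558) = -27131/78558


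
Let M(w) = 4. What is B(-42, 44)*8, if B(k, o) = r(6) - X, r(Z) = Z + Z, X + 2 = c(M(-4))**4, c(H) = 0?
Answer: 112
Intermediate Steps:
X = -2 (X = -2 + 0**4 = -2 + 0 = -2)
r(Z) = 2*Z
B(k, o) = 14 (B(k, o) = 2*6 - 1*(-2) = 12 + 2 = 14)
B(-42, 44)*8 = 14*8 = 112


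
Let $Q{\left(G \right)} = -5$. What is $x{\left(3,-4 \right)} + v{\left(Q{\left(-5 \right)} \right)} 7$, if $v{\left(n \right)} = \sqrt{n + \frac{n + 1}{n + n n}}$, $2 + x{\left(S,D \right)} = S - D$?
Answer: $5 + \frac{7 i \sqrt{130}}{5} \approx 5.0 + 15.962 i$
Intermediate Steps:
$x{\left(S,D \right)} = -2 + S - D$ ($x{\left(S,D \right)} = -2 - \left(D - S\right) = -2 + S - D$)
$v{\left(n \right)} = \sqrt{n + \frac{1 + n}{n + n^{2}}}$
$x{\left(3,-4 \right)} + v{\left(Q{\left(-5 \right)} \right)} 7 = \left(-2 + 3 - -4\right) + \sqrt{\frac{1 - 5 + \left(-5\right)^{2} \left(1 - 5\right)}{\left(-5\right) \left(1 - 5\right)}} 7 = \left(-2 + 3 + 4\right) + \sqrt{- \frac{1 - 5 + 25 \left(-4\right)}{5 \left(-4\right)}} 7 = 5 + \sqrt{\left(- \frac{1}{5}\right) \left(- \frac{1}{4}\right) \left(1 - 5 - 100\right)} 7 = 5 + \sqrt{\left(- \frac{1}{5}\right) \left(- \frac{1}{4}\right) \left(-104\right)} 7 = 5 + \sqrt{- \frac{26}{5}} \cdot 7 = 5 + \frac{i \sqrt{130}}{5} \cdot 7 = 5 + \frac{7 i \sqrt{130}}{5}$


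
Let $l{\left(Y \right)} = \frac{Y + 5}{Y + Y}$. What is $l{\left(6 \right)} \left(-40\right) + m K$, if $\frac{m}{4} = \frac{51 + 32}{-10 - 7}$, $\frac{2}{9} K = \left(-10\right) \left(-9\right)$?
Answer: $- \frac{405250}{51} \approx -7946.1$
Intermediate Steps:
$l{\left(Y \right)} = \frac{5 + Y}{2 Y}$
$K = 405$ ($K = \frac{9 \left(\left(-10\right) \left(-9\right)\right)}{2} = \frac{9}{2} \cdot 90 = 405$)
$m = - \frac{332}{17}$ ($m = 4 \frac{51 + 32}{-10 - 7} = 4 \frac{83}{-17} = 4 \cdot 83 \left(- \frac{1}{17}\right) = 4 \left(- \frac{83}{17}\right) = - \frac{332}{17} \approx -19.529$)
$l{\left(6 \right)} \left(-40\right) + m K = \frac{5 + 6}{2 \cdot 6} \left(-40\right) - \frac{134460}{17} = \frac{1}{2} \cdot \frac{1}{6} \cdot 11 \left(-40\right) - \frac{134460}{17} = \frac{11}{12} \left(-40\right) - \frac{134460}{17} = - \frac{110}{3} - \frac{134460}{17} = - \frac{405250}{51}$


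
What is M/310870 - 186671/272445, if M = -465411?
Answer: -36965862733/16938995430 ≈ -2.1823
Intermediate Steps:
M/310870 - 186671/272445 = -465411/310870 - 186671/272445 = -36965862733/16938995430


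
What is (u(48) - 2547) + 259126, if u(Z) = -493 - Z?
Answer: 256038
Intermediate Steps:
(u(48) - 2547) + 259126 = ((-493 - 1*48) - 2547) + 259126 = ((-493 - 48) - 2547) + 259126 = (-541 - 2547) + 259126 = -3088 + 259126 = 256038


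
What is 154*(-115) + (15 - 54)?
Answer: -17749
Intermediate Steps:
154*(-115) + (15 - 54) = -17710 - 39 = -17749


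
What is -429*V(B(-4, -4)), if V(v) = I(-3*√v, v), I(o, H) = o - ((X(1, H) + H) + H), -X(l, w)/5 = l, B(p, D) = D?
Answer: -5577 + 2574*I ≈ -5577.0 + 2574.0*I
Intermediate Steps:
X(l, w) = -5*l
I(o, H) = 5 + o - 2*H (I(o, H) = o - ((-5*1 + H) + H) = o - ((-5 + H) + H) = o - (-5 + 2*H) = o + (5 - 2*H) = 5 + o - 2*H)
V(v) = 5 - 3*√v - 2*v
-429*V(B(-4, -4)) = -429*(5 - 6*I - 2*(-4)) = -429*(5 - 6*I + 8) = -429*(13 - 6*I) = -5577 + 2574*I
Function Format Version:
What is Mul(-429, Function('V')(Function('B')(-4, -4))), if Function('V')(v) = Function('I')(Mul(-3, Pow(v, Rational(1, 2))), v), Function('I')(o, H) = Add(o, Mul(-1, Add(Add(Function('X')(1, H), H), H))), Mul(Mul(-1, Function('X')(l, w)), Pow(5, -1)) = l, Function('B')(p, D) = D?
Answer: Add(-5577, Mul(2574, I)) ≈ Add(-5577.0, Mul(2574.0, I))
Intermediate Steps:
Function('X')(l, w) = Mul(-5, l)
Function('I')(o, H) = Add(5, o, Mul(-2, H)) (Function('I')(o, H) = Add(o, Mul(-1, Add(Add(Mul(-5, 1), H), H))) = Add(o, Mul(-1, Add(Add(-5, H), H))) = Add(o, Mul(-1, Add(-5, Mul(2, H)))) = Add(o, Add(5, Mul(-2, H))) = Add(5, o, Mul(-2, H)))
Function('V')(v) = Add(5, Mul(-3, Pow(v, Rational(1, 2))), Mul(-2, v))
Mul(-429, Function('V')(Function('B')(-4, -4))) = Mul(-429, Add(5, Mul(-3, Pow(-4, Rational(1, 2))), Mul(-2, -4))) = Mul(-429, Add(5, Mul(-3, Mul(2, I)), 8)) = Mul(-429, Add(5, Mul(-6, I), 8)) = Mul(-429, Add(13, Mul(-6, I))) = Add(-5577, Mul(2574, I))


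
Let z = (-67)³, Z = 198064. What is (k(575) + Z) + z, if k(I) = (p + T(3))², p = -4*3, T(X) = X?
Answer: -102618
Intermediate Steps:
p = -12
k(I) = 81 (k(I) = (-12 + 3)² = (-9)² = 81)
z = -300763
(k(575) + Z) + z = (81 + 198064) - 300763 = 198145 - 300763 = -102618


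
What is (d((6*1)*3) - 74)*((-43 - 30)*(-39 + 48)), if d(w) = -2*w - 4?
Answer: 74898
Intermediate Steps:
d(w) = -4 - 2*w
(d((6*1)*3) - 74)*((-43 - 30)*(-39 + 48)) = ((-4 - 2*6*1*3) - 74)*((-43 - 30)*(-39 + 48)) = ((-4 - 12*3) - 74)*(-73*9) = ((-4 - 2*18) - 74)*(-657) = ((-4 - 36) - 74)*(-657) = (-40 - 74)*(-657) = -114*(-657) = 74898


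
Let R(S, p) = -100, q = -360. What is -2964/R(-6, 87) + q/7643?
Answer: 5654463/191075 ≈ 29.593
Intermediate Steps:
-2964/R(-6, 87) + q/7643 = -2964/(-100) - 360/7643 = -2964*(-1/100) - 360*1/7643 = 741/25 - 360/7643 = 5654463/191075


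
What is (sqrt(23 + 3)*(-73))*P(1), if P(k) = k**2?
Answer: -73*sqrt(26) ≈ -372.23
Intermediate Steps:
(sqrt(23 + 3)*(-73))*P(1) = (sqrt(23 + 3)*(-73))*1**2 = (sqrt(26)*(-73))*1 = -73*sqrt(26)*1 = -73*sqrt(26)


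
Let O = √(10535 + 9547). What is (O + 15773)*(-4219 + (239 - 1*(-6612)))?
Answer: 41514536 + 2632*√20082 ≈ 4.1887e+7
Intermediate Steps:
O = √20082 ≈ 141.71
(O + 15773)*(-4219 + (239 - 1*(-6612))) = (√20082 + 15773)*(-4219 + (239 - 1*(-6612))) = (15773 + √20082)*(-4219 + (239 + 6612)) = (15773 + √20082)*(-4219 + 6851) = (15773 + √20082)*2632 = 41514536 + 2632*√20082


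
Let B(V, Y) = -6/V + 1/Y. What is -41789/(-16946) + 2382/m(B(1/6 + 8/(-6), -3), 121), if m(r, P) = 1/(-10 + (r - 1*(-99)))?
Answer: 26506886803/118622 ≈ 2.2346e+5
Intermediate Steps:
B(V, Y) = 1/Y - 6/V (B(V, Y) = -6/V + 1/Y = 1/Y - 6/V)
m(r, P) = 1/(89 + r) (m(r, P) = 1/(-10 + (r + 99)) = 1/(-10 + (99 + r)) = 1/(89 + r))
-41789/(-16946) + 2382/m(B(1/6 + 8/(-6), -3), 121) = -41789/(-16946) + 2382/(1/(89 + (1/(-3) - 6/(1/6 + 8/(-6))))) = -41789*(-1/16946) + 2382/(1/(89 + (-1/3 - 6/(1*(1/6) + 8*(-1/6))))) = 41789/16946 + 2382/(1/(89 + (-1/3 - 6/(1/6 - 4/3)))) = 41789/16946 + 2382/(1/(89 + (-1/3 - 6/(-7/6)))) = 41789/16946 + 2382/(1/(89 + (-1/3 - 6*(-6/7)))) = 41789/16946 + 2382/(1/(89 + (-1/3 + 36/7))) = 41789/16946 + 2382/(1/(89 + 101/21)) = 41789/16946 + 2382/(1/(1970/21)) = 41789/16946 + 2382/(21/1970) = 41789/16946 + 2382*(1970/21) = 41789/16946 + 1564180/7 = 26506886803/118622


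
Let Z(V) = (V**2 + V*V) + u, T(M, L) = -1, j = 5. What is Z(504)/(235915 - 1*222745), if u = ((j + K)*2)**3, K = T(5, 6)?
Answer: 254272/6585 ≈ 38.614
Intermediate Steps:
K = -1
u = 512 (u = ((5 - 1)*2)**3 = (4*2)**3 = 8**3 = 512)
Z(V) = 512 + 2*V**2 (Z(V) = (V**2 + V*V) + 512 = (V**2 + V**2) + 512 = 2*V**2 + 512 = 512 + 2*V**2)
Z(504)/(235915 - 1*222745) = (512 + 2*504**2)/(235915 - 1*222745) = (512 + 2*254016)/(235915 - 222745) = (512 + 508032)/13170 = 508544*(1/13170) = 254272/6585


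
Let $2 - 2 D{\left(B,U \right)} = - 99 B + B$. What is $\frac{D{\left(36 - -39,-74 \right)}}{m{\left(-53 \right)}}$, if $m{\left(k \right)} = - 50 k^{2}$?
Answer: $- \frac{1838}{70225} \approx -0.026173$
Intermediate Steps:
$D{\left(B,U \right)} = 1 + 49 B$ ($D{\left(B,U \right)} = 1 - \frac{- 99 B + B}{2} = 1 - \frac{\left(-98\right) B}{2} = 1 + 49 B$)
$\frac{D{\left(36 - -39,-74 \right)}}{m{\left(-53 \right)}} = \frac{1 + 49 \left(36 - -39\right)}{\left(-50\right) \left(-53\right)^{2}} = \frac{1 + 49 \left(36 + 39\right)}{\left(-50\right) 2809} = \frac{1 + 49 \cdot 75}{-140450} = \left(1 + 3675\right) \left(- \frac{1}{140450}\right) = 3676 \left(- \frac{1}{140450}\right) = - \frac{1838}{70225}$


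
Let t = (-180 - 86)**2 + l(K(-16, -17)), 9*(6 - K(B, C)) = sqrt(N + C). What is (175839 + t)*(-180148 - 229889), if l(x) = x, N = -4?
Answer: -101115534237 + 136679*I*sqrt(21)/3 ≈ -1.0112e+11 + 2.0878e+5*I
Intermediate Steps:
K(B, C) = 6 - sqrt(-4 + C)/9
t = 70762 - I*sqrt(21)/9 (t = (-180 - 86)**2 + (6 - sqrt(-4 - 17)/9) = (-266)**2 + (6 - I*sqrt(21)/9) = 70756 + (6 - I*sqrt(21)/9) = 70762 - I*sqrt(21)/9 ≈ 70762.0 - 0.50918*I)
(175839 + t)*(-180148 - 229889) = (175839 + (70762 - I*sqrt(21)/9))*(-180148 - 229889) = (246601 - I*sqrt(21)/9)*(-410037) = -101115534237 + 136679*I*sqrt(21)/3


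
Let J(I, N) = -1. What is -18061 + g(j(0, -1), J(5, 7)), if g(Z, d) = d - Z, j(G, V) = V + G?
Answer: -18061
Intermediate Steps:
j(G, V) = G + V
-18061 + g(j(0, -1), J(5, 7)) = -18061 + (-1 - (0 - 1)) = -18061 + (-1 - 1*(-1)) = -18061 + (-1 + 1) = -18061 + 0 = -18061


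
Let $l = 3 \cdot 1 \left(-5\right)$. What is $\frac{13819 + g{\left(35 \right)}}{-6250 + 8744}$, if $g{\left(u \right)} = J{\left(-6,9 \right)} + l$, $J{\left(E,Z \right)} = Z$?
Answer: $\frac{13813}{2494} \approx 5.5385$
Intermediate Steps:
$l = -15$ ($l = 3 \left(-5\right) = -15$)
$g{\left(u \right)} = -6$ ($g{\left(u \right)} = 9 - 15 = -6$)
$\frac{13819 + g{\left(35 \right)}}{-6250 + 8744} = \frac{13819 - 6}{-6250 + 8744} = \frac{13813}{2494}$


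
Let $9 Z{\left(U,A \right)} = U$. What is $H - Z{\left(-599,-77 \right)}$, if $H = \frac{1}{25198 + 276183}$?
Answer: $\frac{180527228}{2712429} \approx 66.556$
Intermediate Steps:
$Z{\left(U,A \right)} = \frac{U}{9}$
$H = \frac{1}{301381} \approx 3.3181 \cdot 10^{-6}$
$H - Z{\left(-599,-77 \right)} = \frac{1}{301381} - \frac{1}{9} \left(-599\right) = \frac{1}{301381} - - \frac{599}{9} = \frac{1}{301381} + \frac{599}{9} = \frac{180527228}{2712429}$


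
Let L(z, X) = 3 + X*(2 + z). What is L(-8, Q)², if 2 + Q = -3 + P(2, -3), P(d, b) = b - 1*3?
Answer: 4761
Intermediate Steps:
P(d, b) = -3 + b (P(d, b) = b - 3 = -3 + b)
Q = -11 (Q = -2 + (-3 + (-3 - 3)) = -2 + (-3 - 6) = -2 - 9 = -11)
L(-8, Q)² = (3 + 2*(-11) - 11*(-8))² = (3 - 22 + 88)² = 69² = 4761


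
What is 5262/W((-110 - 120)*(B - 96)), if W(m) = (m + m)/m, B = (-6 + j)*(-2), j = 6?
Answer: 2631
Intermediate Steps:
B = 0 (B = (-6 + 6)*(-2) = 0*(-2) = 0)
W(m) = 2 (W(m) = (2*m)/m = 2)
5262/W((-110 - 120)*(B - 96)) = 5262/2 = 5262*(½) = 2631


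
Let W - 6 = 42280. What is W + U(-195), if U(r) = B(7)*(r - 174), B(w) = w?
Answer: 39703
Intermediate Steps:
W = 42286 (W = 6 + 42280 = 42286)
U(r) = -1218 + 7*r (U(r) = 7*(r - 174) = 7*(-174 + r) = -1218 + 7*r)
W + U(-195) = 42286 + (-1218 + 7*(-195)) = 42286 + (-1218 - 1365) = 42286 - 2583 = 39703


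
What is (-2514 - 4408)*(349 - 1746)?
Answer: 9670034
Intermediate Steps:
(-2514 - 4408)*(349 - 1746) = -6922*(-1397) = 9670034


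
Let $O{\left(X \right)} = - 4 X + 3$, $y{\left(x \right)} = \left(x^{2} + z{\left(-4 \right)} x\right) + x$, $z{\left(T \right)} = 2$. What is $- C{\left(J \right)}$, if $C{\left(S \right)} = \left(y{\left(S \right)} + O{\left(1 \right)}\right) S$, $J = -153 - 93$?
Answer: $14705142$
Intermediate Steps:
$y{\left(x \right)} = x^{2} + 3 x$ ($y{\left(x \right)} = \left(x^{2} + 2 x\right) + x = x^{2} + 3 x$)
$J = -246$ ($J = -153 - 93 = -246$)
$O{\left(X \right)} = 3 - 4 X$
$C{\left(S \right)} = S \left(-1 + S \left(3 + S\right)\right)$ ($C{\left(S \right)} = \left(S \left(3 + S\right) + \left(3 - 4\right)\right) S = \left(S \left(3 + S\right) - 1\right) S = \left(-1 + S \left(3 + S\right)\right) S = S \left(-1 + S \left(3 + S\right)\right)$)
$- C{\left(J \right)} = - \left(-246\right) \left(-1 - 246 \left(3 - 246\right)\right) = - \left(-246\right) \left(-1 - -59778\right) = - \left(-246\right) \left(-1 + 59778\right) = - \left(-246\right) 59777 = \left(-1\right) \left(-14705142\right) = 14705142$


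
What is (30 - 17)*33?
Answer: 429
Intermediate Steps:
(30 - 17)*33 = 13*33 = 429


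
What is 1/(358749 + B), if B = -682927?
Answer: -1/324178 ≈ -3.0847e-6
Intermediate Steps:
1/(358749 + B) = 1/(358749 - 682927) = 1/(-324178) = -1/324178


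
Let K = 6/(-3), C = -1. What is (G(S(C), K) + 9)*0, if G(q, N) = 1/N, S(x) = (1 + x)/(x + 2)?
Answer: 0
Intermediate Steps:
S(x) = (1 + x)/(2 + x)
K = -2 (K = 6*(-1/3) = -2)
G(q, N) = 1/N
(G(S(C), K) + 9)*0 = (1/(-2) + 9)*0 = (-1/2 + 9)*0 = (17/2)*0 = 0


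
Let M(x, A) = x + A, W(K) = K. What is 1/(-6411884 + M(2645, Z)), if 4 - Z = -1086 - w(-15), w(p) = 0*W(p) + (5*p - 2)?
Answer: -1/6408226 ≈ -1.5605e-7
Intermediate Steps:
w(p) = -2 + 5*p (w(p) = 0*p + (5*p - 2) = 0 + (-2 + 5*p) = -2 + 5*p)
Z = 1013 (Z = 4 - (-1086 - (-2 + 5*(-15))) = 4 - (-1086 - (-2 - 75)) = 4 - (-1086 - 1*(-77)) = 4 - (-1086 + 77) = 4 - 1*(-1009) = 4 + 1009 = 1013)
M(x, A) = A + x
1/(-6411884 + M(2645, Z)) = 1/(-6411884 + (1013 + 2645)) = 1/(-6411884 + 3658) = 1/(-6408226) = -1/6408226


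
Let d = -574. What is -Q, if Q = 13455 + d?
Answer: -12881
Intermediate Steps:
Q = 12881 (Q = 13455 - 574 = 12881)
-Q = -1*12881 = -12881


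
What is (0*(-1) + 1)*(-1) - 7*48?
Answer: -337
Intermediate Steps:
(0*(-1) + 1)*(-1) - 7*48 = (0 + 1)*(-1) - 336 = 1*(-1) - 336 = -1 - 336 = -337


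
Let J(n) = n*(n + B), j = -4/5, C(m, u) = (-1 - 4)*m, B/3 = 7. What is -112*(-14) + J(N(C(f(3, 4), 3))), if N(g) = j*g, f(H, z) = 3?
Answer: 1964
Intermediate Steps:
B = 21 (B = 3*7 = 21)
C(m, u) = -5*m
j = -⅘ (j = -4*⅕ = -⅘ ≈ -0.80000)
N(g) = -4*g/5
J(n) = n*(21 + n) (J(n) = n*(n + 21) = n*(21 + n))
-112*(-14) + J(N(C(f(3, 4), 3))) = -112*(-14) + (-(-4)*3)*(21 - (-4)*3) = 1568 + (-⅘*(-15))*(21 - ⅘*(-15)) = 1568 + 12*(21 + 12) = 1568 + 12*33 = 1568 + 396 = 1964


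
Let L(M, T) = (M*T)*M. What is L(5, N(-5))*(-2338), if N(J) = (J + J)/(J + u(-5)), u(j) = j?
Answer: -58450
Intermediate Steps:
N(J) = 2*J/(-5 + J) (N(J) = (J + J)/(J - 5) = (2*J)/(-5 + J) = 2*J/(-5 + J))
L(M, T) = T*M²
L(5, N(-5))*(-2338) = ((2*(-5)/(-5 - 5))*5²)*(-2338) = ((2*(-5)/(-10))*25)*(-2338) = ((2*(-5)*(-⅒))*25)*(-2338) = (1*25)*(-2338) = 25*(-2338) = -58450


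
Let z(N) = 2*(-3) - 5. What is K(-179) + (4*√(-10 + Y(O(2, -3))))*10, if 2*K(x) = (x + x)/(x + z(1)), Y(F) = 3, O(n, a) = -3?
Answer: 179/190 + 40*I*√7 ≈ 0.94211 + 105.83*I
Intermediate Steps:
z(N) = -11 (z(N) = -6 - 5 = -11)
K(x) = x/(-11 + x) (K(x) = ((x + x)/(x - 11))/2 = ((2*x)/(-11 + x))/2 = (2*x/(-11 + x))/2 = x/(-11 + x))
K(-179) + (4*√(-10 + Y(O(2, -3))))*10 = -179/(-11 - 179) + (4*√(-10 + 3))*10 = -179/(-190) + (4*√(-7))*10 = -179*(-1/190) + (4*(I*√7))*10 = 179/190 + (4*I*√7)*10 = 179/190 + 40*I*√7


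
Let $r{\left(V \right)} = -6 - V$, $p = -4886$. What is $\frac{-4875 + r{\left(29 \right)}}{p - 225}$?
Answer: $\frac{4910}{5111} \approx 0.96067$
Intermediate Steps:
$\frac{-4875 + r{\left(29 \right)}}{p - 225} = \frac{-4875 - 35}{-4886 - 225} = \frac{-4875 - 35}{-5111} = \left(-4875 - 35\right) \left(- \frac{1}{5111}\right) = \left(-4910\right) \left(- \frac{1}{5111}\right) = \frac{4910}{5111}$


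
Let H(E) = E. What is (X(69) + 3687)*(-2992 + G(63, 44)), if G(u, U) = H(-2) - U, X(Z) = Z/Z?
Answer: -11204144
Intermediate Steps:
X(Z) = 1
G(u, U) = -2 - U
(X(69) + 3687)*(-2992 + G(63, 44)) = (1 + 3687)*(-2992 + (-2 - 1*44)) = 3688*(-2992 + (-2 - 44)) = 3688*(-2992 - 46) = 3688*(-3038) = -11204144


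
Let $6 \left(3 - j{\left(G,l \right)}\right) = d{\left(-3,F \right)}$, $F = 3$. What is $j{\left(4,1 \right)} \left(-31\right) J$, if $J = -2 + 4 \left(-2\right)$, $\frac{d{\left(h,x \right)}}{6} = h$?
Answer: $1860$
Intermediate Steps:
$d{\left(h,x \right)} = 6 h$
$J = -10$ ($J = -2 - 8 = -10$)
$j{\left(G,l \right)} = 6$ ($j{\left(G,l \right)} = 3 - \frac{6 \left(-3\right)}{6} = 3 - -3 = 3 + 3 = 6$)
$j{\left(4,1 \right)} \left(-31\right) J = 6 \left(-31\right) \left(-10\right) = \left(-186\right) \left(-10\right) = 1860$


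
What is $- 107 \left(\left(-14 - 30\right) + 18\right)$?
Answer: $2782$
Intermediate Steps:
$- 107 \left(\left(-14 - 30\right) + 18\right) = - 107 \left(-44 + 18\right) = \left(-107\right) \left(-26\right) = 2782$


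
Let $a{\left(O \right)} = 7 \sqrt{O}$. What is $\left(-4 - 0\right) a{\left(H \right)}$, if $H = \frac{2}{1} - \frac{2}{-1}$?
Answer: $-56$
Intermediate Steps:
$H = 4$ ($H = 2 \cdot 1 - -2 = 2 + 2 = 4$)
$\left(-4 - 0\right) a{\left(H \right)} = \left(-4 - 0\right) 7 \sqrt{4} = \left(-4 + 0\right) 7 \cdot 2 = \left(-4\right) 14 = -56$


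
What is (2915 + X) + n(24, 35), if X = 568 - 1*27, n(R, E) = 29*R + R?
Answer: 4176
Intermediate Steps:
n(R, E) = 30*R
X = 541 (X = 568 - 27 = 541)
(2915 + X) + n(24, 35) = (2915 + 541) + 30*24 = 3456 + 720 = 4176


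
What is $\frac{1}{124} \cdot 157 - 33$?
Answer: $- \frac{3935}{124} \approx -31.734$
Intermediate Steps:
$\frac{1}{124} \cdot 157 - 33 = \frac{157}{124} - 33 = - \frac{3935}{124}$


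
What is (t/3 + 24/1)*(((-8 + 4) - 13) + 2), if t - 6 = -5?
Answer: -365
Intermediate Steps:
t = 1 (t = 6 - 5 = 1)
(t/3 + 24/1)*(((-8 + 4) - 13) + 2) = (1/3 + 24/1)*(((-8 + 4) - 13) + 2) = (1*(⅓) + 24*1)*((-4 - 13) + 2) = (⅓ + 24)*(-17 + 2) = (73/3)*(-15) = -365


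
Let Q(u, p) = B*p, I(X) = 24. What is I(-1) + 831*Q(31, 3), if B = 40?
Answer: 99744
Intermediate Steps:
Q(u, p) = 40*p
I(-1) + 831*Q(31, 3) = 24 + 831*(40*3) = 24 + 831*120 = 24 + 99720 = 99744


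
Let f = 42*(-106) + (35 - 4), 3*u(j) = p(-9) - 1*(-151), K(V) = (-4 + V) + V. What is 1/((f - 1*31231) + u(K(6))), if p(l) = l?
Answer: -3/106814 ≈ -2.8086e-5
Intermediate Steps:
K(V) = -4 + 2*V
u(j) = 142/3 (u(j) = (-9 - 1*(-151))/3 = (-9 + 151)/3 = (⅓)*142 = 142/3)
f = -4421 (f = -4452 + 31 = -4421)
1/((f - 1*31231) + u(K(6))) = 1/((-4421 - 1*31231) + 142/3) = 1/((-4421 - 31231) + 142/3) = 1/(-35652 + 142/3) = 1/(-106814/3) = -3/106814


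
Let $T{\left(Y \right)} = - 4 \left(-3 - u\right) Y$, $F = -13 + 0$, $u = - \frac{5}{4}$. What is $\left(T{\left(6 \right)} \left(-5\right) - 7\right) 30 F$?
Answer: $84630$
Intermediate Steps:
$u = - \frac{5}{4}$ ($u = \left(-5\right) \frac{1}{4} = - \frac{5}{4} \approx -1.25$)
$F = -13$
$T{\left(Y \right)} = 7 Y$ ($T{\left(Y \right)} = - 4 \left(-3 - - \frac{5}{4}\right) Y = - 4 \left(-3 + \frac{5}{4}\right) Y = \left(-4\right) \left(- \frac{7}{4}\right) Y = 7 Y$)
$\left(T{\left(6 \right)} \left(-5\right) - 7\right) 30 F = \left(7 \cdot 6 \left(-5\right) - 7\right) 30 \left(-13\right) = \left(42 \left(-5\right) - 7\right) 30 \left(-13\right) = \left(-210 - 7\right) 30 \left(-13\right) = \left(-217\right) 30 \left(-13\right) = \left(-6510\right) \left(-13\right) = 84630$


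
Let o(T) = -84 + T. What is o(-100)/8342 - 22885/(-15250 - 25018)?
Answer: 91748679/167957828 ≈ 0.54626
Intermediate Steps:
o(-100)/8342 - 22885/(-15250 - 25018) = (-84 - 100)/8342 - 22885/(-15250 - 25018) = -184*1/8342 - 22885/(-40268) = -92/4171 - 22885*(-1/40268) = -92/4171 + 22885/40268 = 91748679/167957828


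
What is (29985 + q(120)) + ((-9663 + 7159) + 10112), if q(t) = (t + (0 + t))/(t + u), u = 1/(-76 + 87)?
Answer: 49662993/1321 ≈ 37595.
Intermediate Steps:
u = 1/11 ≈ 0.090909
q(t) = 2*t/(1/11 + t) (q(t) = (t + (0 + t))/(t + 1/11) = (t + t)/(1/11 + t) = (2*t)/(1/11 + t) = 2*t/(1/11 + t))
(29985 + q(120)) + ((-9663 + 7159) + 10112) = (29985 + 22*120/(1 + 11*120)) + ((-9663 + 7159) + 10112) = (29985 + 22*120/(1 + 1320)) + (-2504 + 10112) = (29985 + 22*120/1321) + 7608 = (29985 + 22*120*(1/1321)) + 7608 = (29985 + 2640/1321) + 7608 = 39612825/1321 + 7608 = 49662993/1321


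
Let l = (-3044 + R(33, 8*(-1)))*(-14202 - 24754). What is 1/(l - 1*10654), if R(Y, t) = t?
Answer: 1/118883058 ≈ 8.4116e-9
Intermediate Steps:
l = 118893712 (l = (-3044 + 8*(-1))*(-14202 - 24754) = (-3044 - 8)*(-38956) = -3052*(-38956) = 118893712)
1/(l - 1*10654) = 1/(118893712 - 1*10654) = 1/(118893712 - 10654) = 1/118883058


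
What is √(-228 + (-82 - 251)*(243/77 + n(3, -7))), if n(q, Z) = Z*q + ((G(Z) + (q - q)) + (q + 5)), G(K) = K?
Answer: √31904565/77 ≈ 73.356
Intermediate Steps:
n(q, Z) = 5 + Z + q + Z*q (n(q, Z) = Z*q + ((Z + (q - q)) + (q + 5)) = Z*q + ((Z + 0) + (5 + q)) = Z*q + (Z + (5 + q)) = Z*q + (5 + Z + q) = 5 + Z + q + Z*q)
√(-228 + (-82 - 251)*(243/77 + n(3, -7))) = √(-228 + (-82 - 251)*(243/77 + (5 - 7 + 3 - 7*3))) = √(-228 - 333*(243*(1/77) + (5 - 7 + 3 - 21))) = √(-228 - 333*(243/77 - 20)) = √(-228 - 333*(-1297/77)) = √(-228 + 431901/77) = √(414345/77) = √31904565/77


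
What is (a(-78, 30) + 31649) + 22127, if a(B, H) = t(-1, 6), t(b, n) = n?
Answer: 53782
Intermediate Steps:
a(B, H) = 6
(a(-78, 30) + 31649) + 22127 = (6 + 31649) + 22127 = 31655 + 22127 = 53782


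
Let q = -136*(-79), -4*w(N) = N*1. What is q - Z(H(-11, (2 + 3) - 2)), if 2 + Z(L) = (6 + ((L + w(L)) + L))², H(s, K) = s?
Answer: 169127/16 ≈ 10570.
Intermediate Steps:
w(N) = -N/4
Z(L) = -2 + (6 + 7*L/4)² (Z(L) = -2 + (6 + ((L - L/4) + L))² = -2 + (6 + (3*L/4 + L))² = -2 + (6 + 7*L/4)²)
q = 10744
q - Z(H(-11, (2 + 3) - 2)) = 10744 - (-2 + (24 + 7*(-11))²/16) = 10744 - (-2 + (24 - 77)²/16) = 10744 - (-2 + (1/16)*(-53)²) = 10744 - (-2 + (1/16)*2809) = 10744 - (-2 + 2809/16) = 10744 - 1*2777/16 = 10744 - 2777/16 = 169127/16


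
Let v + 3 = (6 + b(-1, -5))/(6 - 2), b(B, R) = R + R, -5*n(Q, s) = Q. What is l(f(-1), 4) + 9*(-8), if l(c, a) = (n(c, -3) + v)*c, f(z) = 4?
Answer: -456/5 ≈ -91.200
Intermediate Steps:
n(Q, s) = -Q/5
b(B, R) = 2*R
v = -4 (v = -3 + (6 + 2*(-5))/(6 - 2) = -3 + (6 - 10)/4 = -3 - 4*1/4 = -3 - 1 = -4)
l(c, a) = c*(-4 - c/5) (l(c, a) = (-c/5 - 4)*c = (-4 - c/5)*c = c*(-4 - c/5))
l(f(-1), 4) + 9*(-8) = -1/5*4*(20 + 4) + 9*(-8) = -1/5*4*24 - 72 = -96/5 - 72 = -456/5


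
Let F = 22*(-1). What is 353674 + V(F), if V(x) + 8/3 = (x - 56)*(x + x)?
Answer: 1071310/3 ≈ 3.5710e+5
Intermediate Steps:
F = -22
V(x) = -8/3 + 2*x*(-56 + x) (V(x) = -8/3 + (x - 56)*(x + x) = -8/3 + (-56 + x)*(2*x) = -8/3 + 2*x*(-56 + x))
353674 + V(F) = 353674 + (-8/3 - 112*(-22) + 2*(-22)²) = 353674 + (-8/3 + 2464 + 2*484) = 353674 + (-8/3 + 2464 + 968) = 353674 + 10288/3 = 1071310/3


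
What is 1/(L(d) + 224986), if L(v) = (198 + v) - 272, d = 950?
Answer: 1/225862 ≈ 4.4275e-6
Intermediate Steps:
L(v) = -74 + v
1/(L(d) + 224986) = 1/((-74 + 950) + 224986) = 1/(876 + 224986) = 1/225862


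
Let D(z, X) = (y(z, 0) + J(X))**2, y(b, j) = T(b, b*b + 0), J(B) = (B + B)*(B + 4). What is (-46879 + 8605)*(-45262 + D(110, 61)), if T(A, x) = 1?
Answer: -2405731368726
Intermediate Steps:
J(B) = 2*B*(4 + B) (J(B) = (2*B)*(4 + B) = 2*B*(4 + B))
y(b, j) = 1
D(z, X) = (1 + 2*X*(4 + X))**2
(-46879 + 8605)*(-45262 + D(110, 61)) = (-46879 + 8605)*(-45262 + (1 + 2*61*(4 + 61))**2) = -38274*(-45262 + (1 + 2*61*65)**2) = -38274*(-45262 + (1 + 7930)**2) = -38274*(-45262 + 7931**2) = -38274*(-45262 + 62900761) = -38274*62855499 = -2405731368726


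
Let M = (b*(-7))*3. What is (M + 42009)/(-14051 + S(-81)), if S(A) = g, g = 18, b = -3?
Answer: -42072/14033 ≈ -2.9981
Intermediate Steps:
M = 63 (M = -3*(-7)*3 = 21*3 = 63)
S(A) = 18
(M + 42009)/(-14051 + S(-81)) = (63 + 42009)/(-14051 + 18) = 42072/(-14033) = 42072*(-1/14033) = -42072/14033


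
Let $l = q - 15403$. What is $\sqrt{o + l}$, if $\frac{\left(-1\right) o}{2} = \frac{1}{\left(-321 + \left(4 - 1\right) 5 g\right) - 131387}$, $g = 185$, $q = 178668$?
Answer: $\frac{\sqrt{2714071399364451}}{128933} \approx 404.06$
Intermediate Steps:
$l = 163265$ ($l = 178668 - 15403 = 163265$)
$o = \frac{2}{128933}$ ($o = - \frac{2}{\left(-321 + \left(4 - 1\right) 5 \cdot 185\right) - 131387} = - \frac{2}{\left(-321 + 3 \cdot 5 \cdot 185\right) - 131387} = - \frac{2}{\left(-321 + 15 \cdot 185\right) - 131387} = - \frac{2}{\left(-321 + 2775\right) - 131387} = - \frac{2}{2454 - 131387} = - \frac{2}{-128933} = \left(-2\right) \left(- \frac{1}{128933}\right) = \frac{2}{128933} \approx 1.5512 \cdot 10^{-5}$)
$\sqrt{o + l} = \sqrt{\frac{2}{128933} + 163265} = \sqrt{\frac{21050246247}{128933}} = \frac{\sqrt{2714071399364451}}{128933}$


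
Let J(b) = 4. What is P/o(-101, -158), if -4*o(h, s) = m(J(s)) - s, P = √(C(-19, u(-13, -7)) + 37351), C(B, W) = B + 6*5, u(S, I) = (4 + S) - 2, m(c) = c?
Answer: -2*√37362/81 ≈ -4.7727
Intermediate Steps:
u(S, I) = 2 + S
C(B, W) = 30 + B (C(B, W) = B + 30 = 30 + B)
P = √37362 (P = √((30 - 19) + 37351) = √(11 + 37351) = √37362 ≈ 193.29)
o(h, s) = -1 + s/4 (o(h, s) = -(4 - s)/4 = -1 + s/4)
P/o(-101, -158) = √37362/(-1 + (¼)*(-158)) = √37362/(-1 - 79/2) = √37362/(-81/2) = √37362*(-2/81) = -2*√37362/81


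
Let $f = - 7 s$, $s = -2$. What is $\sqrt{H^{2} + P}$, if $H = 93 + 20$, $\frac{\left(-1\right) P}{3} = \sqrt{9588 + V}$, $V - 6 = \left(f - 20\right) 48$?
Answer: $\sqrt{12769 - 9 \sqrt{1034}} \approx 111.71$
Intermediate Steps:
$f = 14$ ($f = \left(-7\right) \left(-2\right) = 14$)
$V = -282$ ($V = 6 + \left(14 - 20\right) 48 = 6 - 288 = -282$)
$P = - 9 \sqrt{1034}$ ($P = - 3 \sqrt{9588 - 282} = - 3 \sqrt{9306} = - 3 \cdot 3 \sqrt{1034} = - 9 \sqrt{1034} \approx -289.4$)
$H = 113$
$\sqrt{H^{2} + P} = \sqrt{113^{2} - 9 \sqrt{1034}} = \sqrt{12769 - 9 \sqrt{1034}}$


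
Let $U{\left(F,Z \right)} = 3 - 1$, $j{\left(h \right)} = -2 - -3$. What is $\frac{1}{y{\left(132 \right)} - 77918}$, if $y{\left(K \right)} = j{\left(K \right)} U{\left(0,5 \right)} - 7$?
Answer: $- \frac{1}{77923} \approx -1.2833 \cdot 10^{-5}$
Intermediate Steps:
$j{\left(h \right)} = 1$ ($j{\left(h \right)} = -2 + 3 = 1$)
$U{\left(F,Z \right)} = 2$
$y{\left(K \right)} = -5$ ($y{\left(K \right)} = 1 \cdot 2 - 7 = 2 - 7 = -5$)
$\frac{1}{y{\left(132 \right)} - 77918} = \frac{1}{-5 - 77918} = \frac{1}{-77923} = - \frac{1}{77923}$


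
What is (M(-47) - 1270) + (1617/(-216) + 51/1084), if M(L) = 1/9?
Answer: -2769247/2168 ≈ -1277.3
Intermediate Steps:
M(L) = 1/9
(M(-47) - 1270) + (1617/(-216) + 51/1084) = (1/9 - 1270) + (1617/(-216) + 51/1084) = -11429/9 + (1617*(-1/216) + 51*(1/1084)) = -11429/9 + (-539/72 + 51/1084) = -11429/9 - 145151/19512 = -2769247/2168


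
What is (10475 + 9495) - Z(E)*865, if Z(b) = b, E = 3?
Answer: 17375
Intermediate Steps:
(10475 + 9495) - Z(E)*865 = (10475 + 9495) - 3*865 = 19970 - 1*2595 = 19970 - 2595 = 17375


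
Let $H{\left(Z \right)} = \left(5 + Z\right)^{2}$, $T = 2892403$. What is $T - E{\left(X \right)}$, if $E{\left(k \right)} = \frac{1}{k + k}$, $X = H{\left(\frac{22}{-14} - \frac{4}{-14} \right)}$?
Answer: $\frac{3910528807}{1352} \approx 2.8924 \cdot 10^{6}$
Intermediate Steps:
$X = \frac{676}{49}$ ($X = \left(5 + \left(\frac{22}{-14} - \frac{4}{-14}\right)\right)^{2} = \left(5 + \left(22 \left(- \frac{1}{14}\right) - - \frac{2}{7}\right)\right)^{2} = \left(5 + \left(- \frac{11}{7} + \frac{2}{7}\right)\right)^{2} = \left(5 - \frac{9}{7}\right)^{2} = \left(\frac{26}{7}\right)^{2} = \frac{676}{49} \approx 13.796$)
$E{\left(k \right)} = \frac{1}{2 k}$
$T - E{\left(X \right)} = 2892403 - \frac{1}{2 \cdot \frac{676}{49}} = 2892403 - \frac{1}{2} \cdot \frac{49}{676} = 2892403 - \frac{49}{1352} = \frac{3910528807}{1352}$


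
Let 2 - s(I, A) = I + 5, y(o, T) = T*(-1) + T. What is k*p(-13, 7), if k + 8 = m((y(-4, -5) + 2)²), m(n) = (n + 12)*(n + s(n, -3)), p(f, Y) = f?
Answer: 728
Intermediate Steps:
y(o, T) = 0 (y(o, T) = -T + T = 0)
s(I, A) = -3 - I (s(I, A) = 2 - (I + 5) = 2 - (5 + I) = 2 + (-5 - I) = -3 - I)
m(n) = -36 - 3*n (m(n) = (n + 12)*(n + (-3 - n)) = (12 + n)*(-3) = -36 - 3*n)
k = -56 (k = -8 + (-36 - 3*(0 + 2)²) = -8 + (-36 - 3*2²) = -8 + (-36 - 3*4) = -8 + (-36 - 12) = -8 - 48 = -56)
k*p(-13, 7) = -56*(-13) = 728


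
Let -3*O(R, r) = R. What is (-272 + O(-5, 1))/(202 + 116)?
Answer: -811/954 ≈ -0.85011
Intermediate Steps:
O(R, r) = -R/3
(-272 + O(-5, 1))/(202 + 116) = (-272 - ⅓*(-5))/(202 + 116) = (-272 + 5/3)/318 = -811/3*1/318 = -811/954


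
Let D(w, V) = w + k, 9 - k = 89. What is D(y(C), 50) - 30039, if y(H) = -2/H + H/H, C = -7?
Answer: -210824/7 ≈ -30118.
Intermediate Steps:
k = -80 (k = 9 - 1*89 = 9 - 89 = -80)
y(H) = 1 - 2/H (y(H) = -2/H + 1 = 1 - 2/H)
D(w, V) = -80 + w (D(w, V) = w - 80 = -80 + w)
D(y(C), 50) - 30039 = (-80 + (-2 - 7)/(-7)) - 30039 = (-80 - ⅐*(-9)) - 30039 = (-80 + 9/7) - 30039 = -551/7 - 30039 = -210824/7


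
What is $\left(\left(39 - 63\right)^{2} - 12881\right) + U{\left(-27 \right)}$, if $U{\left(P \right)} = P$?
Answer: $-12332$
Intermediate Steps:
$\left(\left(39 - 63\right)^{2} - 12881\right) + U{\left(-27 \right)} = \left(\left(39 - 63\right)^{2} - 12881\right) - 27 = \left(\left(-24\right)^{2} - 12881\right) - 27 = \left(576 - 12881\right) - 27 = -12305 - 27 = -12332$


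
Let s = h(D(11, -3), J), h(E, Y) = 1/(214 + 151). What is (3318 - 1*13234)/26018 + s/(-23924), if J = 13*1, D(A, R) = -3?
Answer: -43294558089/113597970340 ≈ -0.38112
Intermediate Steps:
J = 13
h(E, Y) = 1/365
s = 1/365 ≈ 0.0027397
(3318 - 1*13234)/26018 + s/(-23924) = (3318 - 1*13234)/26018 + (1/365)/(-23924) = (3318 - 13234)*(1/26018) + (1/365)*(-1/23924) = -9916*1/26018 - 1/8732260 = -4958/13009 - 1/8732260 = -43294558089/113597970340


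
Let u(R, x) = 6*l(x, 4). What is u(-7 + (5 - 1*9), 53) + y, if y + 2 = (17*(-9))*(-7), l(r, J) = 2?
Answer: 1081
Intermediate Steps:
u(R, x) = 12 (u(R, x) = 6*2 = 12)
y = 1069 (y = -2 + (17*(-9))*(-7) = -2 - 153*(-7) = -2 + 1071 = 1069)
u(-7 + (5 - 1*9), 53) + y = 12 + 1069 = 1081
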